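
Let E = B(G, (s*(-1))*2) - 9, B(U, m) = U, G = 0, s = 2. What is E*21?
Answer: -189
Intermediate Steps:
E = -9 (E = 0 - 9 = -9)
E*21 = -9*21 = -189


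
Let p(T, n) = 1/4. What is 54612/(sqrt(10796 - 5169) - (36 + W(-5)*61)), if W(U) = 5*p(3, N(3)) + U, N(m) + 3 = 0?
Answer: 168423408/504409 - 873792*sqrt(5627)/504409 ≈ 203.96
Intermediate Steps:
N(m) = -3 (N(m) = -3 + 0 = -3)
p(T, n) = 1/4
W(U) = 5/4 + U (W(U) = 5*(1/4) + U = 5/4 + U)
54612/(sqrt(10796 - 5169) - (36 + W(-5)*61)) = 54612/(sqrt(10796 - 5169) - (36 + (5/4 - 5)*61)) = 54612/(sqrt(5627) - (36 - 15/4*61)) = 54612/(sqrt(5627) - (36 - 915/4)) = 54612/(sqrt(5627) - 1*(-771/4)) = 54612/(sqrt(5627) + 771/4) = 54612/(771/4 + sqrt(5627))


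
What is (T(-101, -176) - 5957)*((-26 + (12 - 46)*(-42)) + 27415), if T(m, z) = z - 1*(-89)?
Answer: -174169948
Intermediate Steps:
T(m, z) = 89 + z (T(m, z) = z + 89 = 89 + z)
(T(-101, -176) - 5957)*((-26 + (12 - 46)*(-42)) + 27415) = ((89 - 176) - 5957)*((-26 + (12 - 46)*(-42)) + 27415) = (-87 - 5957)*((-26 - 34*(-42)) + 27415) = -6044*((-26 + 1428) + 27415) = -6044*(1402 + 27415) = -6044*28817 = -174169948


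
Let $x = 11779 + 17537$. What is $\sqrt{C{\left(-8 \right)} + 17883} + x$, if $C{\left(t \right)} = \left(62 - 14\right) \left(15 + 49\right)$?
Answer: $29316 + \sqrt{20955} \approx 29461.0$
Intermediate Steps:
$C{\left(t \right)} = 3072$ ($C{\left(t \right)} = 48 \cdot 64 = 3072$)
$x = 29316$
$\sqrt{C{\left(-8 \right)} + 17883} + x = \sqrt{3072 + 17883} + 29316 = \sqrt{20955} + 29316 = 29316 + \sqrt{20955}$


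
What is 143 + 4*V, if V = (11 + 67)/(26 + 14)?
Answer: 754/5 ≈ 150.80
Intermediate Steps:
V = 39/20 (V = 78/40 = 78*(1/40) = 39/20 ≈ 1.9500)
143 + 4*V = 143 + 4*(39/20) = 143 + 39/5 = 754/5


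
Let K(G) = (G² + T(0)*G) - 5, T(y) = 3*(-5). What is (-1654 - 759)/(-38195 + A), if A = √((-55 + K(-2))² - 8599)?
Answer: 92164535/1458865948 + 2413*I*√7923/1458865948 ≈ 0.063175 + 0.00014723*I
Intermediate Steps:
T(y) = -15
K(G) = -5 + G² - 15*G (K(G) = (G² - 15*G) - 5 = -5 + G² - 15*G)
A = I*√7923 (A = √((-55 + (-5 + (-2)² - 15*(-2)))² - 8599) = √((-55 + (-5 + 4 + 30))² - 8599) = √((-55 + 29)² - 8599) = √((-26)² - 8599) = √(676 - 8599) = √(-7923) = I*√7923 ≈ 89.011*I)
(-1654 - 759)/(-38195 + A) = (-1654 - 759)/(-38195 + I*√7923) = -2413/(-38195 + I*√7923)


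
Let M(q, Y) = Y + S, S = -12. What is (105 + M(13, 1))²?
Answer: 8836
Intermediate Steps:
M(q, Y) = -12 + Y (M(q, Y) = Y - 12 = -12 + Y)
(105 + M(13, 1))² = (105 + (-12 + 1))² = (105 - 11)² = 94² = 8836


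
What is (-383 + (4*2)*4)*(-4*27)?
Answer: 37908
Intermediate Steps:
(-383 + (4*2)*4)*(-4*27) = (-383 + 8*4)*(-108) = (-383 + 32)*(-108) = -351*(-108) = 37908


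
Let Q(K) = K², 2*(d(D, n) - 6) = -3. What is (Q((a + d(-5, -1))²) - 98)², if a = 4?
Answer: 6716294209/256 ≈ 2.6236e+7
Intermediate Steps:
d(D, n) = 9/2 (d(D, n) = 6 + (½)*(-3) = 6 - 3/2 = 9/2)
(Q((a + d(-5, -1))²) - 98)² = (((4 + 9/2)²)² - 98)² = (((17/2)²)² - 98)² = ((289/4)² - 98)² = (83521/16 - 98)² = (81953/16)² = 6716294209/256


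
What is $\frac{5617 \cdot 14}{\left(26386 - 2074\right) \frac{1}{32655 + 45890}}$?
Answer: $\frac{3088310855}{12156} \approx 2.5406 \cdot 10^{5}$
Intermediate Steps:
$\frac{5617 \cdot 14}{\left(26386 - 2074\right) \frac{1}{32655 + 45890}} = \frac{78638}{24312 \cdot \frac{1}{78545}} = \frac{78638}{\frac{24312}{78545}} = 78638 \cdot \frac{78545}{24312} = \frac{3088310855}{12156}$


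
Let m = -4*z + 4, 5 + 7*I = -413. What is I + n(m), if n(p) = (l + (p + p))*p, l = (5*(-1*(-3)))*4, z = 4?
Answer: -3442/7 ≈ -491.71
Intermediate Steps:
I = -418/7 (I = -5/7 + (⅐)*(-413) = -5/7 - 59 = -418/7 ≈ -59.714)
l = 60 (l = (5*3)*4 = 15*4 = 60)
m = -12 (m = -4*4 + 4 = -16 + 4 = -12)
n(p) = p*(60 + 2*p) (n(p) = (60 + (p + p))*p = (60 + 2*p)*p = p*(60 + 2*p))
I + n(m) = -418/7 + 2*(-12)*(30 - 12) = -418/7 + 2*(-12)*18 = -418/7 - 432 = -3442/7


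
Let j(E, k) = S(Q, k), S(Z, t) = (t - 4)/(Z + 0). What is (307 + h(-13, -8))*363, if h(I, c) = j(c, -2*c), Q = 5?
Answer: 561561/5 ≈ 1.1231e+5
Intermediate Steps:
S(Z, t) = (-4 + t)/Z
j(E, k) = -4/5 + k/5 (j(E, k) = (-4 + k)/5 = -4/5 + k/5)
h(I, c) = -4/5 - 2*c/5 (h(I, c) = -4/5 + (-2*c)/5 = -4/5 - 2*c/5)
(307 + h(-13, -8))*363 = (307 + (-4/5 - 2/5*(-8)))*363 = (307 + (-4/5 + 16/5))*363 = (307 + 12/5)*363 = (1547/5)*363 = 561561/5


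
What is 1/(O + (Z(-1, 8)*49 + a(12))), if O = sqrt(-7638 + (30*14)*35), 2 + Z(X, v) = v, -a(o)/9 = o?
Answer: 31/4589 - sqrt(7062)/27534 ≈ 0.0037032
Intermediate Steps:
a(o) = -9*o
Z(X, v) = -2 + v
O = sqrt(7062) (O = sqrt(-7638 + 420*35) = sqrt(-7638 + 14700) = sqrt(7062) ≈ 84.036)
1/(O + (Z(-1, 8)*49 + a(12))) = 1/(sqrt(7062) + ((-2 + 8)*49 - 9*12)) = 1/(sqrt(7062) + (6*49 - 108)) = 1/(sqrt(7062) + (294 - 108)) = 1/(sqrt(7062) + 186) = 1/(186 + sqrt(7062))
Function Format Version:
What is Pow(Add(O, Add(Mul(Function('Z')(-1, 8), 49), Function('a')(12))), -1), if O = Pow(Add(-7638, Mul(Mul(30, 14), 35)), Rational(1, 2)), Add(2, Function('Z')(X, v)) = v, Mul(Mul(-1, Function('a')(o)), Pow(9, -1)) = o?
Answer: Add(Rational(31, 4589), Mul(Rational(-1, 27534), Pow(7062, Rational(1, 2)))) ≈ 0.0037032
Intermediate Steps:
Function('a')(o) = Mul(-9, o)
Function('Z')(X, v) = Add(-2, v)
O = Pow(7062, Rational(1, 2)) (O = Pow(Add(-7638, Mul(420, 35)), Rational(1, 2)) = Pow(Add(-7638, 14700), Rational(1, 2)) = Pow(7062, Rational(1, 2)) ≈ 84.036)
Pow(Add(O, Add(Mul(Function('Z')(-1, 8), 49), Function('a')(12))), -1) = Pow(Add(Pow(7062, Rational(1, 2)), Add(Mul(Add(-2, 8), 49), Mul(-9, 12))), -1) = Pow(Add(Pow(7062, Rational(1, 2)), Add(Mul(6, 49), -108)), -1) = Pow(Add(Pow(7062, Rational(1, 2)), Add(294, -108)), -1) = Pow(Add(Pow(7062, Rational(1, 2)), 186), -1) = Pow(Add(186, Pow(7062, Rational(1, 2))), -1)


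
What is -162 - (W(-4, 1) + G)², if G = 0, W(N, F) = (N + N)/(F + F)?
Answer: -178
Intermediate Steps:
W(N, F) = N/F (W(N, F) = (2*N)/((2*F)) = (2*N)*(1/(2*F)) = N/F)
-162 - (W(-4, 1) + G)² = -162 - (-4/1 + 0)² = -162 - (-4*1 + 0)² = -162 - (-4 + 0)² = -162 - 1*(-4)² = -162 - 1*16 = -162 - 16 = -178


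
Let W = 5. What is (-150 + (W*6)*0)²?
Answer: 22500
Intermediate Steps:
(-150 + (W*6)*0)² = (-150 + (5*6)*0)² = (-150 + 30*0)² = (-150 + 0)² = (-150)² = 22500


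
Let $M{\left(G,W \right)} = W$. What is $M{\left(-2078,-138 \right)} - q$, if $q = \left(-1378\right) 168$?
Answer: $231366$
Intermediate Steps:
$q = -231504$
$M{\left(-2078,-138 \right)} - q = -138 - -231504 = -138 + 231504 = 231366$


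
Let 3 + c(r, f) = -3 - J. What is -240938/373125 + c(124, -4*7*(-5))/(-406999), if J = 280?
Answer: -97954811312/151861501875 ≈ -0.64503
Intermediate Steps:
c(r, f) = -286 (c(r, f) = -3 + (-3 - 1*280) = -3 + (-3 - 280) = -3 - 283 = -286)
-240938/373125 + c(124, -4*7*(-5))/(-406999) = -240938/373125 - 286/(-406999) = -240938*1/373125 - 286*(-1/406999) = -240938/373125 + 286/406999 = -97954811312/151861501875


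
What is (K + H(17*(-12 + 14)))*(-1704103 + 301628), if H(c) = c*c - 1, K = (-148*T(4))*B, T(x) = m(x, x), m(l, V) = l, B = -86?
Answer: -73022665825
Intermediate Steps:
T(x) = x
K = 50912 (K = -148*4*(-86) = -592*(-86) = 50912)
H(c) = -1 + c² (H(c) = c² - 1 = -1 + c²)
(K + H(17*(-12 + 14)))*(-1704103 + 301628) = (50912 + (-1 + (17*(-12 + 14))²))*(-1704103 + 301628) = (50912 + (-1 + (17*2)²))*(-1402475) = (50912 + (-1 + 34²))*(-1402475) = (50912 + (-1 + 1156))*(-1402475) = (50912 + 1155)*(-1402475) = 52067*(-1402475) = -73022665825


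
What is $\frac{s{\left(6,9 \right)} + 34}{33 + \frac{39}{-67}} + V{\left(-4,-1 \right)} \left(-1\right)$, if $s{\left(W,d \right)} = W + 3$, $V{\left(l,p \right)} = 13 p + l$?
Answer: $\frac{39805}{2172} \approx 18.326$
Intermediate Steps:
$V{\left(l,p \right)} = l + 13 p$
$s{\left(W,d \right)} = 3 + W$
$\frac{s{\left(6,9 \right)} + 34}{33 + \frac{39}{-67}} + V{\left(-4,-1 \right)} \left(-1\right) = \frac{\left(3 + 6\right) + 34}{33 + \frac{39}{-67}} + \left(-4 + 13 \left(-1\right)\right) \left(-1\right) = \frac{9 + 34}{33 + 39 \left(- \frac{1}{67}\right)} + \left(-4 - 13\right) \left(-1\right) = \frac{43}{33 - \frac{39}{67}} - -17 = \frac{43}{\frac{2172}{67}} + 17 = 43 \cdot \frac{67}{2172} + 17 = \frac{2881}{2172} + 17 = \frac{39805}{2172}$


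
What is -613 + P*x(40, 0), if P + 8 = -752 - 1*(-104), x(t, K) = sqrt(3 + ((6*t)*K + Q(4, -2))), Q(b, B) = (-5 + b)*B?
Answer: -613 - 656*sqrt(5) ≈ -2079.9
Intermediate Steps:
Q(b, B) = B*(-5 + b)
x(t, K) = sqrt(5 + 6*K*t) (x(t, K) = sqrt(3 + ((6*t)*K - 2*(-5 + 4))) = sqrt(3 + (6*K*t - 2*(-1))) = sqrt(3 + (6*K*t + 2)) = sqrt(3 + (2 + 6*K*t)) = sqrt(5 + 6*K*t))
P = -656 (P = -8 + (-752 - 1*(-104)) = -8 + (-752 + 104) = -8 - 648 = -656)
-613 + P*x(40, 0) = -613 - 656*sqrt(5 + 6*0*40) = -613 - 656*sqrt(5 + 0) = -613 - 656*sqrt(5)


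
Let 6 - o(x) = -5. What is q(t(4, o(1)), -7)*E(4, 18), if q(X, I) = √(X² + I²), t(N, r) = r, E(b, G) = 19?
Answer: 19*√170 ≈ 247.73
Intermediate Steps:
o(x) = 11 (o(x) = 6 - 1*(-5) = 6 + 5 = 11)
q(X, I) = √(I² + X²)
q(t(4, o(1)), -7)*E(4, 18) = √((-7)² + 11²)*19 = √(49 + 121)*19 = √170*19 = 19*√170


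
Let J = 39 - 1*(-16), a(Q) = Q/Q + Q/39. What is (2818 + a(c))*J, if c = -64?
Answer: 6043235/39 ≈ 1.5495e+5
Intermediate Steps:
a(Q) = 1 + Q/39 (a(Q) = 1 + Q*(1/39) = 1 + Q/39)
J = 55 (J = 39 + 16 = 55)
(2818 + a(c))*J = (2818 + (1 + (1/39)*(-64)))*55 = (2818 + (1 - 64/39))*55 = (2818 - 25/39)*55 = (109877/39)*55 = 6043235/39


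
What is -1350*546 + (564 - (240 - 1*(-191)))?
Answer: -736967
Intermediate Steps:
-1350*546 + (564 - (240 - 1*(-191))) = -737100 + (564 - (240 + 191)) = -737100 + (564 - 1*431) = -737100 + (564 - 431) = -737100 + 133 = -736967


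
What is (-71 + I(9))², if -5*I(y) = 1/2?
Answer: 505521/100 ≈ 5055.2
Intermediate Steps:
I(y) = -⅒ (I(y) = -⅕/2 = -⅕*½ = -⅒)
(-71 + I(9))² = (-71 - ⅒)² = (-711/10)² = 505521/100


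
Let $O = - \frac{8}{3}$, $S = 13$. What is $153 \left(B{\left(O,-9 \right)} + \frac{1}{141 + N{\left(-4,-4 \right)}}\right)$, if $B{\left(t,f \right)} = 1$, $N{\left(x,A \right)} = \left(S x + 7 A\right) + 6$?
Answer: $\frac{10404}{67} \approx 155.28$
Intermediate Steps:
$N{\left(x,A \right)} = 6 + 7 A + 13 x$ ($N{\left(x,A \right)} = \left(13 x + 7 A\right) + 6 = \left(7 A + 13 x\right) + 6 = 6 + 7 A + 13 x$)
$O = - \frac{8}{3}$ ($O = \left(-8\right) \frac{1}{3} = - \frac{8}{3} \approx -2.6667$)
$153 \left(B{\left(O,-9 \right)} + \frac{1}{141 + N{\left(-4,-4 \right)}}\right) = 153 \left(1 + \frac{1}{141 + \left(6 + 7 \left(-4\right) + 13 \left(-4\right)\right)}\right) = 153 \left(1 + \frac{1}{141 - 74}\right) = 153 \left(1 + \frac{1}{67}\right) = 153 \cdot \frac{68}{67} = \frac{10404}{67}$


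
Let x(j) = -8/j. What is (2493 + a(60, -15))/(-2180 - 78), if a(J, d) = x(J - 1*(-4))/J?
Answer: -1196639/1083840 ≈ -1.1041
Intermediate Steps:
a(J, d) = -8/(J*(4 + J)) (a(J, d) = (-8/(J - 1*(-4)))/J = (-8/(J + 4))/J = (-8/(4 + J))/J = -8/(J*(4 + J)))
(2493 + a(60, -15))/(-2180 - 78) = (2493 - 8/(60*(4 + 60)))/(-2180 - 78) = (2493 - 8*1/60/64)/(-2258) = (2493 - 8*1/60*1/64)*(-1/2258) = (2493 - 1/480)*(-1/2258) = (1196639/480)*(-1/2258) = -1196639/1083840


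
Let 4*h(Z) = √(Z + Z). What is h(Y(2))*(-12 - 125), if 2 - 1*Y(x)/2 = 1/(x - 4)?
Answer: -137*√10/4 ≈ -108.31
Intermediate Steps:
Y(x) = 4 - 2/(-4 + x) (Y(x) = 4 - 2/(x - 4) = 4 - 2/(-4 + x))
h(Z) = √2*√Z/4 (h(Z) = √(Z + Z)/4 = √(2*Z)/4 = (√2*√Z)/4 = √2*√Z/4)
h(Y(2))*(-12 - 125) = (√2*√(2*(-9 + 2*2)/(-4 + 2))/4)*(-12 - 125) = (√2*√(2*(-9 + 4)/(-2))/4)*(-137) = (√2*√(2*(-½)*(-5))/4)*(-137) = (√2*√5/4)*(-137) = (√10/4)*(-137) = -137*√10/4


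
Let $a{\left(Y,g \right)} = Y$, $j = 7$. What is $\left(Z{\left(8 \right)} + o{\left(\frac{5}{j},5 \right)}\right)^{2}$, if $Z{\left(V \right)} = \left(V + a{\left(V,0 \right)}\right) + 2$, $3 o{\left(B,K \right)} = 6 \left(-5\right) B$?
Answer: $\frac{5776}{49} \approx 117.88$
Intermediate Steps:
$o{\left(B,K \right)} = - 10 B$ ($o{\left(B,K \right)} = \frac{6 \left(-5\right) B}{3} = \frac{\left(-30\right) B}{3} = - 10 B$)
$Z{\left(V \right)} = 2 + 2 V$ ($Z{\left(V \right)} = \left(V + V\right) + 2 = 2 V + 2 = 2 + 2 V$)
$\left(Z{\left(8 \right)} + o{\left(\frac{5}{j},5 \right)}\right)^{2} = \left(\left(2 + 2 \cdot 8\right) - 10 \cdot \frac{5}{7}\right)^{2} = \left(\left(2 + 16\right) - 10 \cdot 5 \cdot \frac{1}{7}\right)^{2} = \left(18 - \frac{50}{7}\right)^{2} = \left(\frac{76}{7}\right)^{2} = \frac{5776}{49}$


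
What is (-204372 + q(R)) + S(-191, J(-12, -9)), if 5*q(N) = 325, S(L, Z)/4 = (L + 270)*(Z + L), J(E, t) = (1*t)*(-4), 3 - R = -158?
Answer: -253287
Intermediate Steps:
R = 161 (R = 3 - 1*(-158) = 3 + 158 = 161)
J(E, t) = -4*t (J(E, t) = t*(-4) = -4*t)
S(L, Z) = 4*(270 + L)*(L + Z) (S(L, Z) = 4*((L + 270)*(Z + L)) = 4*((270 + L)*(L + Z)) = 4*(270 + L)*(L + Z))
q(N) = 65 (q(N) = (1/5)*325 = 65)
(-204372 + q(R)) + S(-191, J(-12, -9)) = (-204372 + 65) + (4*(-191)**2 + 1080*(-191) + 1080*(-4*(-9)) + 4*(-191)*(-4*(-9))) = -204307 + (4*36481 - 206280 + 1080*36 + 4*(-191)*36) = -204307 + (145924 - 206280 + 38880 - 27504) = -204307 - 48980 = -253287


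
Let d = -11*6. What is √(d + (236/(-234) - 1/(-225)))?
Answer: I*√2547831/195 ≈ 8.1856*I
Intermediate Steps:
d = -66
√(d + (236/(-234) - 1/(-225))) = √(-66 + (236/(-234) - 1/(-225))) = √(-66 + (236*(-1/234) - 1*(-1/225))) = √(-66 + (-118/117 + 1/225)) = √(-66 - 979/975) = √(-65329/975) = I*√2547831/195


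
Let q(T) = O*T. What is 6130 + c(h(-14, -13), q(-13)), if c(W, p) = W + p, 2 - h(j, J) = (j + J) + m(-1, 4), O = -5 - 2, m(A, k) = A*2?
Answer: 6252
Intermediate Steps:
m(A, k) = 2*A
O = -7
h(j, J) = 4 - J - j (h(j, J) = 2 - ((j + J) + 2*(-1)) = 2 - ((J + j) - 2) = 2 - (-2 + J + j) = 2 + (2 - J - j) = 4 - J - j)
q(T) = -7*T
6130 + c(h(-14, -13), q(-13)) = 6130 + ((4 - 1*(-13) - 1*(-14)) - 7*(-13)) = 6130 + ((4 + 13 + 14) + 91) = 6130 + (31 + 91) = 6130 + 122 = 6252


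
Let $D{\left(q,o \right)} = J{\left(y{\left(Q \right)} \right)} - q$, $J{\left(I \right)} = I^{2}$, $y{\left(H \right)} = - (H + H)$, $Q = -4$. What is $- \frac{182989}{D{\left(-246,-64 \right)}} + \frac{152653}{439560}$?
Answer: $- \frac{8038732241}{13626360} \approx -589.94$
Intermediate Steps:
$y{\left(H \right)} = - 2 H$
$D{\left(q,o \right)} = 64 - q$ ($D{\left(q,o \right)} = \left(\left(-2\right) \left(-4\right)\right)^{2} - q = 8^{2} - q = 64 - q$)
$- \frac{182989}{D{\left(-246,-64 \right)}} + \frac{152653}{439560} = - \frac{182989}{64 - -246} + \frac{152653}{439560} = - \frac{182989}{64 + 246} + 152653 \cdot \frac{1}{439560} = - \frac{182989}{310} + \frac{152653}{439560} = - \frac{8038732241}{13626360}$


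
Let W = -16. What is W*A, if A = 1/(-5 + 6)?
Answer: -16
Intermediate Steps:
A = 1 (A = 1/1 = 1)
W*A = -16*1 = -16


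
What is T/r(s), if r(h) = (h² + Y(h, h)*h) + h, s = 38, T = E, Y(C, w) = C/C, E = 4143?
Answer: 4143/1520 ≈ 2.7257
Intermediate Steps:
Y(C, w) = 1
T = 4143
r(h) = h² + 2*h (r(h) = (h² + 1*h) + h = (h² + h) + h = (h + h²) + h = h² + 2*h)
T/r(s) = 4143/((38*(2 + 38))) = 4143/((38*40)) = 4143/1520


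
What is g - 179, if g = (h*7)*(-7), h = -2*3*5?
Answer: 1291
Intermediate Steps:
h = -30 (h = -6*5 = -30)
g = 1470 (g = -30*7*(-7) = -210*(-7) = 1470)
g - 179 = 1470 - 179 = 1291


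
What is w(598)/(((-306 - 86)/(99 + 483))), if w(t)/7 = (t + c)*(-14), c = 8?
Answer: 88173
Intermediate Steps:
w(t) = -784 - 98*t (w(t) = 7*((t + 8)*(-14)) = 7*((8 + t)*(-14)) = 7*(-112 - 14*t) = -784 - 98*t)
w(598)/(((-306 - 86)/(99 + 483))) = (-784 - 98*598)/(((-306 - 86)/(99 + 483))) = (-784 - 58604)/((-392/582)) = -59388/((-392*1/582)) = -59388/(-196/291) = -59388*(-291/196) = 88173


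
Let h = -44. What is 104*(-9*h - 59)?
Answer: 35048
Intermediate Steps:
104*(-9*h - 59) = 104*(-9*(-44) - 59) = 104*(396 - 59) = 104*337 = 35048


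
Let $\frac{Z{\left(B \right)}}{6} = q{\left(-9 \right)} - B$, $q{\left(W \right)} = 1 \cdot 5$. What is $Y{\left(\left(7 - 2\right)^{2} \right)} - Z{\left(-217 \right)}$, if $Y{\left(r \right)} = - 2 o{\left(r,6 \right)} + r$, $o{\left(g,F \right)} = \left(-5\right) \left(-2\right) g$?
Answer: $-1807$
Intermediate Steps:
$q{\left(W \right)} = 5$
$o{\left(g,F \right)} = 10 g$
$Z{\left(B \right)} = 30 - 6 B$ ($Z{\left(B \right)} = 6 \left(5 - B\right) = 30 - 6 B$)
$Y{\left(r \right)} = - 19 r$ ($Y{\left(r \right)} = - 2 \cdot 10 r + r = - 20 r + r = - 19 r$)
$Y{\left(\left(7 - 2\right)^{2} \right)} - Z{\left(-217 \right)} = - 19 \left(7 - 2\right)^{2} - \left(30 - -1302\right) = - 19 \cdot 5^{2} - \left(30 + 1302\right) = \left(-19\right) 25 - 1332 = -475 - 1332 = -1807$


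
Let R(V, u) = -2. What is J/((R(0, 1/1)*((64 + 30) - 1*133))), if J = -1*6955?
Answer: -535/6 ≈ -89.167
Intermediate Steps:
J = -6955
J/((R(0, 1/1)*((64 + 30) - 1*133))) = -6955*(-1/(2*((64 + 30) - 1*133))) = -6955*(-1/(2*(94 - 133))) = -6955/((-2*(-39))) = -6955/78 = -6955*1/78 = -535/6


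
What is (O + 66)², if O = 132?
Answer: 39204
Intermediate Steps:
(O + 66)² = (132 + 66)² = 198² = 39204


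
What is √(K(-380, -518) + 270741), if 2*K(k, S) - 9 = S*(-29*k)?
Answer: I*√10333738/2 ≈ 1607.3*I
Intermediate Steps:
K(k, S) = 9/2 - 29*S*k/2 (K(k, S) = 9/2 + (S*(-29*k))/2 = 9/2 + (-29*S*k)/2 = 9/2 - 29*S*k/2)
√(K(-380, -518) + 270741) = √((9/2 - 29/2*(-518)*(-380)) + 270741) = √((9/2 - 2854180) + 270741) = √(-5708351/2 + 270741) = √(-5166869/2) = I*√10333738/2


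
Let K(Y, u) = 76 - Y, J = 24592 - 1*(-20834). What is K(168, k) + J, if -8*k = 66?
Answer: 45334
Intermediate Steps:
k = -33/4 (k = -⅛*66 = -33/4 ≈ -8.2500)
J = 45426 (J = 24592 + 20834 = 45426)
K(168, k) + J = (76 - 1*168) + 45426 = (76 - 168) + 45426 = -92 + 45426 = 45334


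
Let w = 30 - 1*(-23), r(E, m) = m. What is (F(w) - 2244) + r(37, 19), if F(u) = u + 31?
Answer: -2141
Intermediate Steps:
w = 53 (w = 30 + 23 = 53)
F(u) = 31 + u
(F(w) - 2244) + r(37, 19) = ((31 + 53) - 2244) + 19 = (84 - 2244) + 19 = -2160 + 19 = -2141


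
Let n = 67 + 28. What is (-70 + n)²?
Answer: 625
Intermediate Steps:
n = 95
(-70 + n)² = (-70 + 95)² = 25² = 625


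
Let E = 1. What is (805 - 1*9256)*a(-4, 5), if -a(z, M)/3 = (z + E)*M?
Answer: -380295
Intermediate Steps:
a(z, M) = -3*M*(1 + z) (a(z, M) = -3*(z + 1)*M = -3*(1 + z)*M = -3*M*(1 + z))
(805 - 1*9256)*a(-4, 5) = (805 - 1*9256)*(-3*5*(1 - 4)) = (805 - 9256)*(-3*5*(-3)) = -8451*45 = -380295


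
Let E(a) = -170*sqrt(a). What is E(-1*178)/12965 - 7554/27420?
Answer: -1259/4570 - 34*I*sqrt(178)/2593 ≈ -0.27549 - 0.17494*I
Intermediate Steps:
E(-1*178)/12965 - 7554/27420 = -170*I*sqrt(178)/12965 - 7554/27420 = -170*I*sqrt(178)*(1/12965) - 7554*1/27420 = -170*I*sqrt(178)*(1/12965) - 1259/4570 = -34*I*sqrt(178)/2593 - 1259/4570 = -1259/4570 - 34*I*sqrt(178)/2593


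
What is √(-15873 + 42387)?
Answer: 3*√2946 ≈ 162.83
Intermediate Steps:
√(-15873 + 42387) = √26514 = 3*√2946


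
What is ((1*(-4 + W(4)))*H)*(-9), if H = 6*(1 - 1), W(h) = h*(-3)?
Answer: 0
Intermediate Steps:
W(h) = -3*h
H = 0 (H = 6*0 = 0)
((1*(-4 + W(4)))*H)*(-9) = ((1*(-4 - 3*4))*0)*(-9) = ((1*(-4 - 12))*0)*(-9) = ((1*(-16))*0)*(-9) = -16*0*(-9) = 0*(-9) = 0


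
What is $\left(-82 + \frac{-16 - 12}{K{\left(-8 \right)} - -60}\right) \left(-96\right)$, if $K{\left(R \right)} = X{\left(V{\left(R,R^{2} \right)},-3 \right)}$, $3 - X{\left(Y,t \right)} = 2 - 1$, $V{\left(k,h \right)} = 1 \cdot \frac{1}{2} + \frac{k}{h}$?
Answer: $\frac{245376}{31} \approx 7915.4$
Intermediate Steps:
$V{\left(k,h \right)} = \frac{1}{2} + \frac{k}{h}$ ($V{\left(k,h \right)} = 1 \cdot \frac{1}{2} + \frac{k}{h} = \frac{1}{2} + \frac{k}{h}$)
$X{\left(Y,t \right)} = 2$ ($X{\left(Y,t \right)} = 3 - \left(2 - 1\right) = 3 - 1 = 2$)
$K{\left(R \right)} = 2$
$\left(-82 + \frac{-16 - 12}{K{\left(-8 \right)} - -60}\right) \left(-96\right) = \left(-82 + \frac{-16 - 12}{2 - -60}\right) \left(-96\right) = \left(-82 - \frac{28}{2 + 60}\right) \left(-96\right) = \left(-82 - \frac{28}{62}\right) \left(-96\right) = \left(-82 - \frac{14}{31}\right) \left(-96\right) = \left(- \frac{2556}{31}\right) \left(-96\right) = \frac{245376}{31}$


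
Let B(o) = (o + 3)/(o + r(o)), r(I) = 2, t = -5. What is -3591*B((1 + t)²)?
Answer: -7581/2 ≈ -3790.5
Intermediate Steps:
B(o) = (3 + o)/(2 + o) (B(o) = (o + 3)/(o + 2) = (3 + o)/(2 + o))
-3591*B((1 + t)²) = -3591*(3 + (1 - 5)²)/(2 + (1 - 5)²) = -3591*(3 + (-4)²)/(2 + (-4)²) = -3591*(3 + 16)/(2 + 16) = -3591*19/18 = -7581/2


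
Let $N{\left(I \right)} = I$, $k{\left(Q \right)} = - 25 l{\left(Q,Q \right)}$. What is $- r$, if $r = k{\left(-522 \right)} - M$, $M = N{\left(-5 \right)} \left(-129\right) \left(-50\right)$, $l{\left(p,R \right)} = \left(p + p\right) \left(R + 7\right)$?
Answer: $13409250$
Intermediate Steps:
$l{\left(p,R \right)} = 2 p \left(7 + R\right)$
$k{\left(Q \right)} = - 50 Q \left(7 + Q\right)$ ($k{\left(Q \right)} = - 25 \cdot 2 Q \left(7 + Q\right) = - 50 Q \left(7 + Q\right)$)
$M = -32250$ ($M = \left(-5\right) \left(-129\right) \left(-50\right) = 645 \left(-50\right) = -32250$)
$r = -13409250$ ($r = \left(-50\right) \left(-522\right) \left(7 - 522\right) - -32250 = \left(-50\right) \left(-522\right) \left(-515\right) + 32250 = -13441500 + 32250 = -13409250$)
$- r = \left(-1\right) \left(-13409250\right) = 13409250$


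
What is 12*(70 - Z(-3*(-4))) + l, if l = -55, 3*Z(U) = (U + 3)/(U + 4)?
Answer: 3125/4 ≈ 781.25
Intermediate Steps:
Z(U) = (3 + U)/(3*(4 + U)) (Z(U) = ((U + 3)/(U + 4))/3 = ((3 + U)/(4 + U))/3 = (3 + U)/(3*(4 + U)))
12*(70 - Z(-3*(-4))) + l = 12*(70 - (3 - 3*(-4))/(3*(4 - 3*(-4)))) - 55 = 12*(70 - (3 + 12)/(3*(4 + 12))) - 55 = 12*(70 - 15/(3*16)) - 55 = 12*(70 - 1*5/16) - 55 = 12*(70 - 5/16) - 55 = 12*(1115/16) - 55 = 3345/4 - 55 = 3125/4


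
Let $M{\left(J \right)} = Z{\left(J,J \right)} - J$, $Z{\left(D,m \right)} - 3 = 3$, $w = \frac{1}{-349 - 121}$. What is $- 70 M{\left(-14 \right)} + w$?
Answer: $- \frac{658001}{470} \approx -1400.0$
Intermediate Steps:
$w = - \frac{1}{470}$ ($w = \frac{1}{-470} = - \frac{1}{470} \approx -0.0021277$)
$Z{\left(D,m \right)} = 6$ ($Z{\left(D,m \right)} = 3 + 3 = 6$)
$M{\left(J \right)} = 6 - J$
$- 70 M{\left(-14 \right)} + w = - 70 \left(6 - -14\right) - \frac{1}{470} = - 70 \left(6 + 14\right) - \frac{1}{470} = \left(-70\right) 20 - \frac{1}{470} = -1400 - \frac{1}{470} = - \frac{658001}{470}$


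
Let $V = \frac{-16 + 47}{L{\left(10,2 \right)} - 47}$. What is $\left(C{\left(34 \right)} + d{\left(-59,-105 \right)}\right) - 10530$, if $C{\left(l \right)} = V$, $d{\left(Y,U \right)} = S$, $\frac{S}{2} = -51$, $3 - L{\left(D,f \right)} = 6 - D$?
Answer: $- \frac{425311}{40} \approx -10633.0$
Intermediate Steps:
$L{\left(D,f \right)} = -3 + D$ ($L{\left(D,f \right)} = 3 - \left(6 - D\right) = 3 + \left(-6 + D\right) = -3 + D$)
$S = -102$ ($S = 2 \left(-51\right) = -102$)
$d{\left(Y,U \right)} = -102$
$V = - \frac{31}{40}$ ($V = \frac{-16 + 47}{\left(-3 + 10\right) - 47} = \frac{31}{7 - 47} = \frac{31}{-40} = 31 \left(- \frac{1}{40}\right) = - \frac{31}{40} \approx -0.775$)
$C{\left(l \right)} = - \frac{31}{40}$
$\left(C{\left(34 \right)} + d{\left(-59,-105 \right)}\right) - 10530 = \left(- \frac{31}{40} - 102\right) - 10530 = - \frac{4111}{40} - 10530 = - \frac{425311}{40}$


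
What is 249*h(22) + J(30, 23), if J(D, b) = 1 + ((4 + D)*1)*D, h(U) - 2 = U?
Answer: 6997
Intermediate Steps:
h(U) = 2 + U
J(D, b) = 1 + D*(4 + D) (J(D, b) = 1 + (4 + D)*D = 1 + D*(4 + D))
249*h(22) + J(30, 23) = 249*(2 + 22) + (1 + 30² + 4*30) = 249*24 + (1 + 900 + 120) = 5976 + 1021 = 6997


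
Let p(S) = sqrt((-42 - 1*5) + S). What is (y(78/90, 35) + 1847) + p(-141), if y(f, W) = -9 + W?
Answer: 1873 + 2*I*sqrt(47) ≈ 1873.0 + 13.711*I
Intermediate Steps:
p(S) = sqrt(-47 + S) (p(S) = sqrt((-42 - 5) + S) = sqrt(-47 + S))
(y(78/90, 35) + 1847) + p(-141) = ((-9 + 35) + 1847) + sqrt(-47 - 141) = (26 + 1847) + sqrt(-188) = 1873 + 2*I*sqrt(47)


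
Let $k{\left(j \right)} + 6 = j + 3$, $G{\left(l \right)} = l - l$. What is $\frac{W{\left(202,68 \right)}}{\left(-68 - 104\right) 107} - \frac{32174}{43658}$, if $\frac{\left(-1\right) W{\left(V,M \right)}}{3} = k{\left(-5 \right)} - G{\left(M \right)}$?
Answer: $- \frac{74147261}{100435229} \approx -0.73826$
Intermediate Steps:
$G{\left(l \right)} = 0$
$k{\left(j \right)} = -3 + j$ ($k{\left(j \right)} = -6 + \left(j + 3\right) = -6 + \left(3 + j\right) = -3 + j$)
$W{\left(V,M \right)} = 24$ ($W{\left(V,M \right)} = - 3 \left(\left(-3 - 5\right) - 0\right) = - 3 \left(-8 + 0\right) = \left(-3\right) \left(-8\right) = 24$)
$\frac{W{\left(202,68 \right)}}{\left(-68 - 104\right) 107} - \frac{32174}{43658} = \frac{24}{\left(-68 - 104\right) 107} - \frac{32174}{43658} = \frac{24}{\left(-172\right) 107} - \frac{16087}{21829} = \frac{24}{-18404} - \frac{16087}{21829} = 24 \left(- \frac{1}{18404}\right) - \frac{16087}{21829} = - \frac{6}{4601} - \frac{16087}{21829} = - \frac{74147261}{100435229}$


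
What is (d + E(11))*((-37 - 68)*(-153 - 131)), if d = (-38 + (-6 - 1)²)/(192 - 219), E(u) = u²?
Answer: 32364640/9 ≈ 3.5961e+6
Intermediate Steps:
d = -11/27 (d = (-38 + (-7)²)/(-27) = (-38 + 49)*(-1/27) = 11*(-1/27) = -11/27 ≈ -0.40741)
(d + E(11))*((-37 - 68)*(-153 - 131)) = (-11/27 + 11²)*((-37 - 68)*(-153 - 131)) = (-11/27 + 121)*(-105*(-284)) = (3256/27)*29820 = 32364640/9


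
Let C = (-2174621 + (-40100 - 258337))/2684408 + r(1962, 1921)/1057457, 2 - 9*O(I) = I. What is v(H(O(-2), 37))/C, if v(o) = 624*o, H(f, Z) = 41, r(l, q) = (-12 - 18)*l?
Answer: -36311960021593152/1386578374193 ≈ -26188.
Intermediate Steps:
O(I) = 2/9 - I/9
r(l, q) = -30*l
C = -1386578374193/1419323015228 (C = (-2174621 + (-40100 - 258337))/2684408 - 30*1962/1057457 = (-2174621 - 298437)*(1/2684408) - 58860*1/1057457 = -2473058*1/2684408 - 58860/1057457 = -1236529/1342204 - 58860/1057457 = -1386578374193/1419323015228 ≈ -0.97693)
v(H(O(-2), 37))/C = (624*41)/(-1386578374193/1419323015228) = 25584*(-1419323015228/1386578374193) = -36311960021593152/1386578374193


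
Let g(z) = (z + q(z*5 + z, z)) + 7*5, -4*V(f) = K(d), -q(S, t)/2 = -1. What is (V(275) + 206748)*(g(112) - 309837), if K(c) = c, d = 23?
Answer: -64025593918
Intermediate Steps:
q(S, t) = 2 (q(S, t) = -2*(-1) = 2)
V(f) = -23/4 (V(f) = -¼*23 = -23/4)
g(z) = 37 + z (g(z) = (z + 2) + 7*5 = (2 + z) + 35 = 37 + z)
(V(275) + 206748)*(g(112) - 309837) = (-23/4 + 206748)*((37 + 112) - 309837) = 826969*(149 - 309837)/4 = (826969/4)*(-309688) = -64025593918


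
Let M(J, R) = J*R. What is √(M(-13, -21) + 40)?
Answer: √313 ≈ 17.692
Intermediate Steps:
√(M(-13, -21) + 40) = √(-13*(-21) + 40) = √(273 + 40) = √313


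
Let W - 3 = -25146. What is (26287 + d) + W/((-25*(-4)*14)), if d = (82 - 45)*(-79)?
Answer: 32684457/1400 ≈ 23346.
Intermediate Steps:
W = -25143 (W = 3 - 25146 = -25143)
d = -2923 (d = 37*(-79) = -2923)
(26287 + d) + W/((-25*(-4)*14)) = (26287 - 2923) - 25143/(-25*(-4)*14) = 23364 - 25143/(100*14) = 23364 - 25143/1400 = 32684457/1400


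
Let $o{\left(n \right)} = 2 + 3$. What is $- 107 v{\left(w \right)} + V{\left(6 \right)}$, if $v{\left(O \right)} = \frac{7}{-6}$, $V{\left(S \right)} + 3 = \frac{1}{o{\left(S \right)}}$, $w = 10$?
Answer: $\frac{3661}{30} \approx 122.03$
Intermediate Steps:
$o{\left(n \right)} = 5$
$V{\left(S \right)} = - \frac{14}{5}$ ($V{\left(S \right)} = -3 + \frac{1}{5} = - \frac{14}{5}$)
$v{\left(O \right)} = - \frac{7}{6}$ ($v{\left(O \right)} = 7 \left(- \frac{1}{6}\right) = - \frac{7}{6}$)
$- 107 v{\left(w \right)} + V{\left(6 \right)} = \left(-107\right) \left(- \frac{7}{6}\right) - \frac{14}{5} = \frac{749}{6} - \frac{14}{5} = \frac{3661}{30}$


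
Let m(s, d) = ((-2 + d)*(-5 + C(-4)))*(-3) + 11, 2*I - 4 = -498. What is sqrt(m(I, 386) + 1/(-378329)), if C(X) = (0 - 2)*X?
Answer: 3*I*sqrt(1118123826414)/54047 ≈ 58.694*I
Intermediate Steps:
C(X) = -2*X
I = -247 (I = 2 + (1/2)*(-498) = 2 - 249 = -247)
m(s, d) = 29 - 9*d (m(s, d) = ((-2 + d)*(-5 - 2*(-4)))*(-3) + 11 = ((-2 + d)*(-5 + 8))*(-3) + 11 = ((-2 + d)*3)*(-3) + 11 = (-6 + 3*d)*(-3) + 11 = (18 - 9*d) + 11 = 29 - 9*d)
sqrt(m(I, 386) + 1/(-378329)) = sqrt((29 - 9*386) + 1/(-378329)) = sqrt((29 - 3474) - 1/378329) = sqrt(-3445 - 1/378329) = sqrt(-1303343406/378329) = 3*I*sqrt(1118123826414)/54047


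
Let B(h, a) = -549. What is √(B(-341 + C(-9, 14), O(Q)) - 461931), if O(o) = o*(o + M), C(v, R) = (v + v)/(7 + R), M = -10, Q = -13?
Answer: 4*I*√28905 ≈ 680.06*I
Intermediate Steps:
C(v, R) = 2*v/(7 + R) (C(v, R) = (2*v)/(7 + R) = 2*v/(7 + R))
O(o) = o*(-10 + o) (O(o) = o*(o - 10) = o*(-10 + o))
√(B(-341 + C(-9, 14), O(Q)) - 461931) = √(-549 - 461931) = √(-462480) = 4*I*√28905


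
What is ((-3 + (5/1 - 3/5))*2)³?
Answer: 2744/125 ≈ 21.952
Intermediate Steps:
((-3 + (5/1 - 3/5))*2)³ = ((-3 + (5*1 - 3*⅕))*2)³ = ((-3 + (5 - ⅗))*2)³ = ((-3 + 22/5)*2)³ = ((7/5)*2)³ = (14/5)³ = 2744/125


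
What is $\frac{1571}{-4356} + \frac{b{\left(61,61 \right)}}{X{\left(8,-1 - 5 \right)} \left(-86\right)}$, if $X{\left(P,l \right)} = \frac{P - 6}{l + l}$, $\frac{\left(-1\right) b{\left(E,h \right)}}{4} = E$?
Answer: $- \frac{3256145}{187308} \approx -17.384$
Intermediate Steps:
$b{\left(E,h \right)} = - 4 E$
$X{\left(P,l \right)} = \frac{-6 + P}{2 l}$
$\frac{1571}{-4356} + \frac{b{\left(61,61 \right)}}{X{\left(8,-1 - 5 \right)} \left(-86\right)} = \frac{1571}{-4356} + \frac{\left(-4\right) 61}{\frac{-6 + 8}{2 \left(-1 - 5\right)} \left(-86\right)} = 1571 \left(- \frac{1}{4356}\right) - \frac{244}{\frac{1}{2} \frac{1}{-6} \cdot 2 \left(-86\right)} = - \frac{1571}{4356} - \frac{244}{\frac{1}{2} \left(- \frac{1}{6}\right) 2 \left(-86\right)} = - \frac{1571}{4356} - \frac{244}{\left(- \frac{1}{6}\right) \left(-86\right)} = - \frac{1571}{4356} - \frac{244}{\frac{43}{3}} = - \frac{1571}{4356} - \frac{732}{43} = - \frac{3256145}{187308}$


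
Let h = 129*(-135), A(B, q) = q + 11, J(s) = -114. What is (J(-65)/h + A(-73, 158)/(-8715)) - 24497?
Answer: -16524239542/674541 ≈ -24497.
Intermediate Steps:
A(B, q) = 11 + q
h = -17415
(J(-65)/h + A(-73, 158)/(-8715)) - 24497 = (-114/(-17415) + (11 + 158)/(-8715)) - 24497 = (-114*(-1/17415) + 169*(-1/8715)) - 24497 = (38/5805 - 169/8715) - 24497 = -8665/674541 - 24497 = -16524239542/674541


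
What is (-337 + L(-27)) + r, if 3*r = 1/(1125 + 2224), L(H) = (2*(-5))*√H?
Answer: -3385838/10047 - 30*I*√3 ≈ -337.0 - 51.962*I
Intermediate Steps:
L(H) = -10*√H
r = 1/10047 (r = 1/(3*(1125 + 2224)) = (⅓)/3349 = (⅓)*(1/3349) = 1/10047 ≈ 9.9532e-5)
(-337 + L(-27)) + r = (-337 - 30*I*√3) + 1/10047 = -3385838/10047 - 30*I*√3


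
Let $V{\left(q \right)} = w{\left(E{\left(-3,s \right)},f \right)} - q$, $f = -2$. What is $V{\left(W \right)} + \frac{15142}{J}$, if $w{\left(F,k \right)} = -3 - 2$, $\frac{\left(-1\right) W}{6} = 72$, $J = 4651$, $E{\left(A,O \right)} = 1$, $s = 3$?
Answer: $\frac{2001119}{4651} \approx 430.26$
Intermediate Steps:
$W = -432$ ($W = \left(-6\right) 72 = -432$)
$w{\left(F,k \right)} = -5$
$V{\left(q \right)} = -5 - q$
$V{\left(W \right)} + \frac{15142}{J} = \left(-5 - -432\right) + \frac{15142}{4651} = \left(-5 + 432\right) + 15142 \cdot \frac{1}{4651} = 427 + \frac{15142}{4651} = \frac{2001119}{4651}$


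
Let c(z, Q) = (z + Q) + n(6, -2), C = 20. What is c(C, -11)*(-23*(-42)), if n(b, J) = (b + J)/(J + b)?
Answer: 9660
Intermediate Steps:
n(b, J) = 1 (n(b, J) = (J + b)/(J + b) = 1)
c(z, Q) = 1 + Q + z (c(z, Q) = (z + Q) + 1 = (Q + z) + 1 = 1 + Q + z)
c(C, -11)*(-23*(-42)) = (1 - 11 + 20)*(-23*(-42)) = 10*966 = 9660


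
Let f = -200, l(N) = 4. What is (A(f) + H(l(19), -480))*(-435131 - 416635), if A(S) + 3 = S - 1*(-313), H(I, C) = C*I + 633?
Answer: 1002528582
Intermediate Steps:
H(I, C) = 633 + C*I
A(S) = 310 + S (A(S) = -3 + (S - 1*(-313)) = -3 + (S + 313) = -3 + (313 + S) = 310 + S)
(A(f) + H(l(19), -480))*(-435131 - 416635) = ((310 - 200) + (633 - 480*4))*(-435131 - 416635) = (110 + (633 - 1920))*(-851766) = (110 - 1287)*(-851766) = -1177*(-851766) = 1002528582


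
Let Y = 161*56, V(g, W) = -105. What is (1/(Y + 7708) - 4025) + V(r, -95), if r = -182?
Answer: -69070119/16724 ≈ -4130.0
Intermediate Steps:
Y = 9016
(1/(Y + 7708) - 4025) + V(r, -95) = (1/(9016 + 7708) - 4025) - 105 = (1/16724 - 4025) - 105 = -67314099/16724 - 105 = -69070119/16724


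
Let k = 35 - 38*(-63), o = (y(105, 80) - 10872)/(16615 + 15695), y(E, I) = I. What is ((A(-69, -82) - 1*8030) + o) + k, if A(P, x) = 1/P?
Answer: -2081265058/371565 ≈ -5601.4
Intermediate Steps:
o = -5396/16155 (o = (80 - 10872)/(16615 + 15695) = -10792/32310 = -10792*1/32310 = -5396/16155 ≈ -0.33401)
k = 2429 (k = 35 + 2394 = 2429)
((A(-69, -82) - 1*8030) + o) + k = ((1/(-69) - 1*8030) - 5396/16155) + 2429 = ((-1/69 - 8030) - 5396/16155) + 2429 = (-554071/69 - 5396/16155) + 2429 = -2983796443/371565 + 2429 = -2081265058/371565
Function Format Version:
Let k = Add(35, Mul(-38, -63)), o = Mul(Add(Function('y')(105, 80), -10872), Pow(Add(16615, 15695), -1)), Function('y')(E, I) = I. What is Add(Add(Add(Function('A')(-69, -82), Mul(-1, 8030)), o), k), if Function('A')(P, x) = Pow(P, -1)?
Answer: Rational(-2081265058, 371565) ≈ -5601.4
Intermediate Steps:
o = Rational(-5396, 16155) (o = Mul(Add(80, -10872), Pow(Add(16615, 15695), -1)) = Mul(-10792, Pow(32310, -1)) = Mul(-10792, Rational(1, 32310)) = Rational(-5396, 16155) ≈ -0.33401)
k = 2429 (k = Add(35, 2394) = 2429)
Add(Add(Add(Function('A')(-69, -82), Mul(-1, 8030)), o), k) = Add(Add(Add(Pow(-69, -1), Mul(-1, 8030)), Rational(-5396, 16155)), 2429) = Add(Add(Add(Rational(-1, 69), -8030), Rational(-5396, 16155)), 2429) = Add(Add(Rational(-554071, 69), Rational(-5396, 16155)), 2429) = Add(Rational(-2983796443, 371565), 2429) = Rational(-2081265058, 371565)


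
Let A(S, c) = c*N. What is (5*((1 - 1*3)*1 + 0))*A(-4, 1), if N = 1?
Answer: -10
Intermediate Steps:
A(S, c) = c (A(S, c) = c*1 = c)
(5*((1 - 1*3)*1 + 0))*A(-4, 1) = (5*((1 - 1*3)*1 + 0))*1 = (5*((1 - 3)*1 + 0))*1 = (5*(-2*1 + 0))*1 = (5*(-2 + 0))*1 = (5*(-2))*1 = -10*1 = -10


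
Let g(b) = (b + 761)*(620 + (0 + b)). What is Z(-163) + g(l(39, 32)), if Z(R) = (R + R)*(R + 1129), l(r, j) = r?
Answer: 212284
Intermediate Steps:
Z(R) = 2*R*(1129 + R) (Z(R) = (2*R)*(1129 + R) = 2*R*(1129 + R))
g(b) = (620 + b)*(761 + b) (g(b) = (761 + b)*(620 + b) = (620 + b)*(761 + b))
Z(-163) + g(l(39, 32)) = 2*(-163)*(1129 - 163) + (471820 + 39² + 1381*39) = 2*(-163)*966 + (471820 + 1521 + 53859) = -314916 + 527200 = 212284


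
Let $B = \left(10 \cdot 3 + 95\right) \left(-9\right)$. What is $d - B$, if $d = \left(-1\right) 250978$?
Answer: $-249853$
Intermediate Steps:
$B = -1125$ ($B = \left(30 + 95\right) \left(-9\right) = 125 \left(-9\right) = -1125$)
$d = -250978$
$d - B = -250978 - -1125 = -250978 + 1125 = -249853$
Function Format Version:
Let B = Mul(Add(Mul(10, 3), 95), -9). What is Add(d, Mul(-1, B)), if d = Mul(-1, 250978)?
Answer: -249853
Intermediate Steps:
B = -1125 (B = Mul(Add(30, 95), -9) = Mul(125, -9) = -1125)
d = -250978
Add(d, Mul(-1, B)) = Add(-250978, Mul(-1, -1125)) = Add(-250978, 1125) = -249853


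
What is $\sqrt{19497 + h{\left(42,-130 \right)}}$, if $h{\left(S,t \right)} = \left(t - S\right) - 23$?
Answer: $\sqrt{19302} \approx 138.93$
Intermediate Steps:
$h{\left(S,t \right)} = -23 + t - S$ ($h{\left(S,t \right)} = \left(t - S\right) - 23 = -23 + t - S$)
$\sqrt{19497 + h{\left(42,-130 \right)}} = \sqrt{19497 - 195} = \sqrt{19302}$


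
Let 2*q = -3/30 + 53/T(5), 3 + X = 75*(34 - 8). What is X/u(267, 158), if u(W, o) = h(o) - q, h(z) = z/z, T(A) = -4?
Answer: 77880/307 ≈ 253.68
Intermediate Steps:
h(z) = 1
X = 1947 (X = -3 + 75*(34 - 8) = -3 + 75*26 = -3 + 1950 = 1947)
q = -267/40 (q = (-3/30 + 53/(-4))/2 = (-3*1/30 + 53*(-¼))/2 = (-⅒ - 53/4)/2 = (½)*(-267/20) = -267/40 ≈ -6.6750)
u(W, o) = 307/40 (u(W, o) = 1 - 1*(-267/40) = 1 + 267/40 = 307/40)
X/u(267, 158) = 1947/(307/40) = 1947*(40/307) = 77880/307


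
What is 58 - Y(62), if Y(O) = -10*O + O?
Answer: 616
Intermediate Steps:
Y(O) = -9*O
58 - Y(62) = 58 - (-9)*62 = 58 - 1*(-558) = 58 + 558 = 616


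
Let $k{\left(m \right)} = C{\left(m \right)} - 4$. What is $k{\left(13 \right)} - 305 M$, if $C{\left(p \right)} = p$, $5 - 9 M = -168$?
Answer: $- \frac{52684}{9} \approx -5853.8$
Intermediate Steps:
$M = \frac{173}{9}$ ($M = \frac{5}{9} - - \frac{56}{3} = \frac{5}{9} + \frac{56}{3} = \frac{173}{9} \approx 19.222$)
$k{\left(m \right)} = -4 + m$ ($k{\left(m \right)} = m - 4 = -4 + m$)
$k{\left(13 \right)} - 305 M = \left(-4 + 13\right) - \frac{52765}{9} = 9 - \frac{52765}{9} = - \frac{52684}{9}$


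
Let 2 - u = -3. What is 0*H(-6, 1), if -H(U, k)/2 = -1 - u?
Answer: 0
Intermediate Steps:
u = 5 (u = 2 - 1*(-3) = 2 + 3 = 5)
H(U, k) = 12 (H(U, k) = -2*(-1 - 1*5) = -2*(-1 - 5) = -2*(-6) = 12)
0*H(-6, 1) = 0*12 = 0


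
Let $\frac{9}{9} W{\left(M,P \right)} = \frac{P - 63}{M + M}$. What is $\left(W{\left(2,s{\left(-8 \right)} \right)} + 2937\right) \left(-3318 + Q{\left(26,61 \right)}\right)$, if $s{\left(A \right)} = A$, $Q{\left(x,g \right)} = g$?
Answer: $- \frac{38031989}{4} \approx -9.508 \cdot 10^{6}$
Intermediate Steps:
$W{\left(M,P \right)} = \frac{-63 + P}{2 M}$ ($W{\left(M,P \right)} = \frac{P - 63}{M + M} = \frac{-63 + P}{2 M}$)
$\left(W{\left(2,s{\left(-8 \right)} \right)} + 2937\right) \left(-3318 + Q{\left(26,61 \right)}\right) = \left(\frac{-63 - 8}{2 \cdot 2} + 2937\right) \left(-3318 + 61\right) = \left(\frac{1}{2} \cdot \frac{1}{2} \left(-71\right) + 2937\right) \left(-3257\right) = \left(- \frac{71}{4} + 2937\right) \left(-3257\right) = \frac{11677}{4} \left(-3257\right) = - \frac{38031989}{4}$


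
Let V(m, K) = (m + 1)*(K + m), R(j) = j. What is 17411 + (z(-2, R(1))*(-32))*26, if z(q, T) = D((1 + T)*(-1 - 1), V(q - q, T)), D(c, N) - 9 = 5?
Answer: 5763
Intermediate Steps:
V(m, K) = (1 + m)*(K + m)
D(c, N) = 14 (D(c, N) = 9 + 5 = 14)
z(q, T) = 14
17411 + (z(-2, R(1))*(-32))*26 = 17411 + (14*(-32))*26 = 17411 - 448*26 = 17411 - 11648 = 5763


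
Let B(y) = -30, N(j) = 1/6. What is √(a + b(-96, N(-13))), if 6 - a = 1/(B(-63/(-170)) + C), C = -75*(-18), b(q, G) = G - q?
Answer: √4944830/220 ≈ 10.108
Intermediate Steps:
N(j) = ⅙
C = 1350
a = 7919/1320 (a = 6 - 1/(-30 + 1350) = 6 - 1/1320 = 7919/1320 ≈ 5.9992)
√(a + b(-96, N(-13))) = √(7919/1320 + (⅙ - 1*(-96))) = √(7919/1320 + (⅙ + 96)) = √(7919/1320 + 577/6) = √(44953/440) = √4944830/220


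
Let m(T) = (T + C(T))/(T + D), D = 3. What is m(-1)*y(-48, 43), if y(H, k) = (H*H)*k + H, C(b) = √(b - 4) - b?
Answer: 49512*I*√5 ≈ 1.1071e+5*I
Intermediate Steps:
C(b) = √(-4 + b) - b
y(H, k) = H + k*H² (y(H, k) = H²*k + H = k*H² + H = H + k*H²)
m(T) = √(-4 + T)/(3 + T) (m(T) = (T + (√(-4 + T) - T))/(T + 3) = √(-4 + T)/(3 + T))
m(-1)*y(-48, 43) = (√(-4 - 1)/(3 - 1))*(-48*(1 - 48*43)) = (√(-5)/2)*(-48*(1 - 2064)) = ((I*√5)*(½))*(-48*(-2063)) = (I*√5/2)*99024 = 49512*I*√5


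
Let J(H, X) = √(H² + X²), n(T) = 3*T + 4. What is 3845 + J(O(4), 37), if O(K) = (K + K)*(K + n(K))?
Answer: 3845 + √26969 ≈ 4009.2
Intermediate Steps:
n(T) = 4 + 3*T
O(K) = 2*K*(4 + 4*K) (O(K) = (K + K)*(K + (4 + 3*K)) = (2*K)*(4 + 4*K) = 2*K*(4 + 4*K))
3845 + J(O(4), 37) = 3845 + √((8*4*(1 + 4))² + 37²) = 3845 + √((8*4*5)² + 1369) = 3845 + √(160² + 1369) = 3845 + √(25600 + 1369) = 3845 + √26969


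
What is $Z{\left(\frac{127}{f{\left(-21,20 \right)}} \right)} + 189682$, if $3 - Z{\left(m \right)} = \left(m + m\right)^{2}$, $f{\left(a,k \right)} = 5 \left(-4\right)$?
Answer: $\frac{18952371}{100} \approx 1.8952 \cdot 10^{5}$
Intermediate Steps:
$f{\left(a,k \right)} = -20$
$Z{\left(m \right)} = 3 - 4 m^{2}$ ($Z{\left(m \right)} = 3 - \left(m + m\right)^{2} = 3 - \left(2 m\right)^{2} = 3 - 4 m^{2}$)
$Z{\left(\frac{127}{f{\left(-21,20 \right)}} \right)} + 189682 = \left(3 - 4 \left(\frac{127}{-20}\right)^{2}\right) + 189682 = \left(3 - 4 \left(127 \left(- \frac{1}{20}\right)\right)^{2}\right) + 189682 = \left(3 - 4 \left(- \frac{127}{20}\right)^{2}\right) + 189682 = \left(3 - \frac{16129}{100}\right) + 189682 = - \frac{15829}{100} + 189682 = \frac{18952371}{100}$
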